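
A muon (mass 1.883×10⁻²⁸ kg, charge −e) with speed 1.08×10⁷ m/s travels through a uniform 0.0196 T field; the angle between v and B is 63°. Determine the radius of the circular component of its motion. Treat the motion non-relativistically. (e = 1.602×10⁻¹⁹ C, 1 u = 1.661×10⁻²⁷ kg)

v⊥ = v sinθ = 1.08×10⁷·sin63° ≈ 9.623×10⁶ m/s.
r = m v⊥/(|q|B) = (1.883×10⁻²⁸)(9.623×10⁶)/((1.602×10⁻¹⁹)(0.0196)) ≈ 0.577 m.

r ≈ 0.577 m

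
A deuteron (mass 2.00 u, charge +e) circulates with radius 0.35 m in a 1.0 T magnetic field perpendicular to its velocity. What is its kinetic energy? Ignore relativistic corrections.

KE ≈ 3.0×10⁶ eV

v = |q|Br/m, then KE = ½mv² = (qBr)²/(2m).
v = (1.602×10⁻¹⁹)(1.0)(0.35)/3.322×10⁻²⁷ ≈ 1.688×10⁷ m/s.
KE = ½(3.322×10⁻²⁷)(1.688×10⁷)² ≈ 4.7×10⁻¹³ J = 3.0×10⁶ eV.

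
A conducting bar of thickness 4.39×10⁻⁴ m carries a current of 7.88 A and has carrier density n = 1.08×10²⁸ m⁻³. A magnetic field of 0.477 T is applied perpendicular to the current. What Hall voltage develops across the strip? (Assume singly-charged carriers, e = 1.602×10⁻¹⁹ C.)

V_H ≈ 4.95×10⁻⁶ V

V_H = IB/(n e t).
V_H = (7.88)(0.477)/((1.08×10²⁸)(1.602×10⁻¹⁹)(4.39×10⁻⁴)) ≈ 4.95×10⁻⁶ V.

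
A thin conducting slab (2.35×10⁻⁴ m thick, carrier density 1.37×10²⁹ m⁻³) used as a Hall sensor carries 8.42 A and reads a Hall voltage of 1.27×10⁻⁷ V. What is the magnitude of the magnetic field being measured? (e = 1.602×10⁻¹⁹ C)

B ≈ 0.0778 T

From V_H = IB/(n e t), B = V_H n e t / I.
B = (1.27×10⁻⁷)(1.37×10²⁹)(1.602×10⁻¹⁹)(2.35×10⁻⁴)/8.42 ≈ 0.0778 T.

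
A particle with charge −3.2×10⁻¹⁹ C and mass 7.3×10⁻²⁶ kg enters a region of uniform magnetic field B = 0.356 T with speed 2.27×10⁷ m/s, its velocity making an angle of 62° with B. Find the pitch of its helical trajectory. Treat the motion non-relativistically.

v∥ = v cosθ = 2.27×10⁷·cos62° ≈ 1.066×10⁷ m/s.
T = 2πm/(|q|B) = 2π(7.3×10⁻²⁶)/((3.2×10⁻¹⁹)(0.356)) ≈ 4.026×10⁻⁶ s.
pitch = v∥ T = (1.066×10⁷)(4.026×10⁻⁶) ≈ 42.9 m.

p ≈ 42.9 m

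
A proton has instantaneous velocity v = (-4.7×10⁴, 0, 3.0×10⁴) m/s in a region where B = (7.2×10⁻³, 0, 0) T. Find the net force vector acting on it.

F ≈ (0, 3.46×10⁻¹⁷, 0) N

v×B = (0, 216, 0) N/C.
F = q v×B = (1.602×10⁻¹⁹ C)·(0, 216, 0) = (0, 3.46×10⁻¹⁷, 0) N.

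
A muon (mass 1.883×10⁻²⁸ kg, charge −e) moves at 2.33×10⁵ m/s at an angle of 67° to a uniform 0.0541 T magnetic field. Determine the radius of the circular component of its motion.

v⊥ = v sinθ = 2.33×10⁵·sin67° ≈ 2.145×10⁵ m/s.
r = m v⊥/(|q|B) = (1.883×10⁻²⁸)(2.145×10⁵)/((1.602×10⁻¹⁹)(0.0541)) ≈ 4.66×10⁻³ m.

r ≈ 4.66×10⁻³ m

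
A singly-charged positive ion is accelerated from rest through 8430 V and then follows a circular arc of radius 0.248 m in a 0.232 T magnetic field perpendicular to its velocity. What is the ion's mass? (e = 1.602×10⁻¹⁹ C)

m ≈ 3.15×10⁻²⁶ kg

Combine |q|V = ½mv² and r = mv/(|q|B): eliminate v to get m = qB²r²/(2V).
m = (1.602×10⁻¹⁹)(0.232)²(0.248)²/(2·8430) ≈ 3.15×10⁻²⁶ kg.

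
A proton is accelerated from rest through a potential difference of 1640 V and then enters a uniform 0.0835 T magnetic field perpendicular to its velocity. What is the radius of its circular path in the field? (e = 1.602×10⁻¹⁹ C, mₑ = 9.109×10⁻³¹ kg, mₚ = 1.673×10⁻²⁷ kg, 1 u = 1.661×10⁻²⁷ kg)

r ≈ 0.0701 m

Acceleration: |q|V = ½mv² ⇒ v = √(2|q|V/m) = √(2·1.602×10⁻¹⁹·1640/1.673×10⁻²⁷) ≈ 5.604×10⁵ m/s.
In the field: r = mv/(|q|B) = (1.673×10⁻²⁷)(5.604×10⁵)/((1.602×10⁻¹⁹)(0.0835)) ≈ 0.0701 m.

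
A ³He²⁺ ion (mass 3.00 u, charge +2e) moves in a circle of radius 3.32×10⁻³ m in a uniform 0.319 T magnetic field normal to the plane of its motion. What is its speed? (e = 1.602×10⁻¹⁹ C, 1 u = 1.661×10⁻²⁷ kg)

v ≈ 6.81×10⁴ m/s

From |q|vB = mv²/r, v = |q|Br/m.
v = (3.204×10⁻¹⁹)(0.319)(3.32×10⁻³)/4.983×10⁻²⁷ ≈ 6.81×10⁴ m/s.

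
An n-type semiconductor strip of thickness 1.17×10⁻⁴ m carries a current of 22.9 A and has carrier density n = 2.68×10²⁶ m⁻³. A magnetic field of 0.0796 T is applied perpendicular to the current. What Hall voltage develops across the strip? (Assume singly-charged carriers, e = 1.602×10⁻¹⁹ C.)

V_H = IB/(n e t).
V_H = (22.9)(0.0796)/((2.68×10²⁶)(1.602×10⁻¹⁹)(1.17×10⁻⁴)) ≈ 3.63×10⁻⁴ V.

V_H ≈ 3.63×10⁻⁴ V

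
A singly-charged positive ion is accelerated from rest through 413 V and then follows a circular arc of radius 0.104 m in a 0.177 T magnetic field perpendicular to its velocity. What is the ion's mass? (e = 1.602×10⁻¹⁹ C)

Combine |q|V = ½mv² and r = mv/(|q|B): eliminate v to get m = qB²r²/(2V).
m = (1.602×10⁻¹⁹)(0.177)²(0.104)²/(2·413) ≈ 6.57×10⁻²⁶ kg.

m ≈ 6.57×10⁻²⁶ kg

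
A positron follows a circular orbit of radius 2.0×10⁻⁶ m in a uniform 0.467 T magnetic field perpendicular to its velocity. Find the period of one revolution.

The cyclotron period depends only on m, q, B: T = 2πm/(|q|B).
T = 2π(9.109×10⁻³¹)/((1.602×10⁻¹⁹)(0.467)) ≈ 7.65×10⁻¹¹ s.

T ≈ 7.65×10⁻¹¹ s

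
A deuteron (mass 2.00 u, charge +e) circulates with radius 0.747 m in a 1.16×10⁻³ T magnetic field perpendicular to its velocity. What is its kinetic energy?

KE ≈ 2.90×10⁻¹⁸ J

v = |q|Br/m, then KE = ½mv² = (qBr)²/(2m).
v = (1.602×10⁻¹⁹)(1.16×10⁻³)(0.747)/3.322×10⁻²⁷ ≈ 4.179×10⁴ m/s.
KE = ½(3.322×10⁻²⁷)(4.179×10⁴)² ≈ 2.90×10⁻¹⁸ J.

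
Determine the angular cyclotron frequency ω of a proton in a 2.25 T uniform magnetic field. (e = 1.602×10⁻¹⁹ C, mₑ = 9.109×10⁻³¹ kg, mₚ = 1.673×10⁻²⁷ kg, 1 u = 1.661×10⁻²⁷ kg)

ω = |q|B/m.
ω = (1.602×10⁻¹⁹)(2.25)/1.673×10⁻²⁷ ≈ 2.15×10⁸ rad/s.

ω ≈ 2.15×10⁸ rad/s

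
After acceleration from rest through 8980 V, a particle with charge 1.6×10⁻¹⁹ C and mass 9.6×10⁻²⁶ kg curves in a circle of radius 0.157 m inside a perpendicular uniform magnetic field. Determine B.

v = √(2|q|V/m) = √(2·1.6×10⁻¹⁹·8980/9.6×10⁻²⁶) ≈ 1.730×10⁵ m/s.
B = mv/(|q|r) = (9.6×10⁻²⁶)(1.730×10⁵)/((1.6×10⁻¹⁹)(0.157)) ≈ 0.661 T.

B ≈ 0.661 T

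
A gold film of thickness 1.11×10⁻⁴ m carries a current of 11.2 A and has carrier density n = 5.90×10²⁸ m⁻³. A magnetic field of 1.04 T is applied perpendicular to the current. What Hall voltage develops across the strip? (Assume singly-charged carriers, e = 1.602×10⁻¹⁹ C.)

V_H ≈ 1.11×10⁻⁵ V

V_H = IB/(n e t).
V_H = (11.2)(1.04)/((5.90×10²⁸)(1.602×10⁻¹⁹)(1.11×10⁻⁴)) ≈ 1.11×10⁻⁵ V.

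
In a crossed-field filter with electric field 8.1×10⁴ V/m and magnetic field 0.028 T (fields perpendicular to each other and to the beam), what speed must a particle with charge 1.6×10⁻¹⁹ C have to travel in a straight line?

Straight-line motion ⇒ electric and magnetic forces cancel, so E = vB.
v = E/B = 8.1×10⁴/0.028 = 2.9×10⁶ m/s.

v = 2.9×10⁶ m/s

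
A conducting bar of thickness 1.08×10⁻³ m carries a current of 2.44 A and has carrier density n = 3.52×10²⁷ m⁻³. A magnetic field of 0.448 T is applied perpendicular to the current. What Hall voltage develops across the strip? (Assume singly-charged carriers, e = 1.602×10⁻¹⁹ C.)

V_H ≈ 1.79×10⁻⁶ V

V_H = IB/(n e t).
V_H = (2.44)(0.448)/((3.52×10²⁷)(1.602×10⁻¹⁹)(1.08×10⁻³)) ≈ 1.79×10⁻⁶ V.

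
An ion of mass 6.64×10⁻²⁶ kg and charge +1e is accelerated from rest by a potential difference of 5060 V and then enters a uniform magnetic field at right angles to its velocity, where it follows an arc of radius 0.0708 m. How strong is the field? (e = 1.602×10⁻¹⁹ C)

v = √(2|q|V/m) = √(2·1.602×10⁻¹⁹·5060/6.64×10⁻²⁶) ≈ 1.563×10⁵ m/s.
B = mv/(|q|r) = (6.64×10⁻²⁶)(1.563×10⁵)/((1.602×10⁻¹⁹)(0.0708)) ≈ 0.915 T.

B ≈ 0.915 T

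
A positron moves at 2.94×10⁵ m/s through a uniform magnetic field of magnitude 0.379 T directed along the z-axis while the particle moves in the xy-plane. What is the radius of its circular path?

r ≈ 4.41×10⁻⁶ m

The magnetic force provides the centripetal force: |q|vB = mv²/r.
r = mv/(|q|B) = (9.109×10⁻³¹)(2.94×10⁵)/((1.602×10⁻¹⁹)(0.379)) ≈ 4.41×10⁻⁶ m.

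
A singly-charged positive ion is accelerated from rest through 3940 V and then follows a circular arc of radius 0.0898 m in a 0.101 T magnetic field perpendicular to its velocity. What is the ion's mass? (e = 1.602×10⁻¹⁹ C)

m ≈ 1.67×10⁻²⁷ kg

Combine |q|V = ½mv² and r = mv/(|q|B): eliminate v to get m = qB²r²/(2V).
m = (1.602×10⁻¹⁹)(0.101)²(0.0898)²/(2·3940) ≈ 1.67×10⁻²⁷ kg.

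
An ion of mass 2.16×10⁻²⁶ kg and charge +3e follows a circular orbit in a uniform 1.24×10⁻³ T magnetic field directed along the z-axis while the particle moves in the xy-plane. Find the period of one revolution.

T ≈ 2.28×10⁻⁴ s

The cyclotron period depends only on m, q, B: T = 2πm/(|q|B).
T = 2π(2.16×10⁻²⁶)/((4.806×10⁻¹⁹)(1.24×10⁻³)) ≈ 2.28×10⁻⁴ s.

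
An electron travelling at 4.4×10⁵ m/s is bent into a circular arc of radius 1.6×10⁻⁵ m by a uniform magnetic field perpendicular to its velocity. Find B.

B ≈ 0.16 T

From |q|vB = mv²/r, B = mv/(|q|r).
B = (9.109×10⁻³¹)(4.4×10⁵)/((1.602×10⁻¹⁹)(1.6×10⁻⁵)) ≈ 0.16 T.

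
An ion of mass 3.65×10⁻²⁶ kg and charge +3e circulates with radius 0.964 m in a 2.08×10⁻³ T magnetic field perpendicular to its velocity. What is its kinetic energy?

v = |q|Br/m, then KE = ½mv² = (qBr)²/(2m).
v = (4.806×10⁻¹⁹)(2.08×10⁻³)(0.964)/3.65×10⁻²⁶ ≈ 2.640×10⁴ m/s.
KE = ½(3.65×10⁻²⁶)(2.640×10⁴)² ≈ 1.27×10⁻¹⁷ J.

KE ≈ 1.27×10⁻¹⁷ J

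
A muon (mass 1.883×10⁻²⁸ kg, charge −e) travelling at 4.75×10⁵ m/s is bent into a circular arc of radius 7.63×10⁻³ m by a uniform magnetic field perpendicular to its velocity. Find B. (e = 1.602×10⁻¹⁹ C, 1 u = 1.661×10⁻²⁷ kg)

B ≈ 0.0732 T

From |q|vB = mv²/r, B = mv/(|q|r).
B = (1.883×10⁻²⁸)(4.75×10⁵)/((1.602×10⁻¹⁹)(7.63×10⁻³)) ≈ 0.0732 T.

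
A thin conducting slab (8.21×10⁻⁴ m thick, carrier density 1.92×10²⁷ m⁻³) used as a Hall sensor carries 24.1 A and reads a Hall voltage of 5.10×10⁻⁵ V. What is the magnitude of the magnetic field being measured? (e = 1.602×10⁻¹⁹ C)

From V_H = IB/(n e t), B = V_H n e t / I.
B = (5.10×10⁻⁵)(1.92×10²⁷)(1.602×10⁻¹⁹)(8.21×10⁻⁴)/24.1 ≈ 0.534 T.

B ≈ 0.534 T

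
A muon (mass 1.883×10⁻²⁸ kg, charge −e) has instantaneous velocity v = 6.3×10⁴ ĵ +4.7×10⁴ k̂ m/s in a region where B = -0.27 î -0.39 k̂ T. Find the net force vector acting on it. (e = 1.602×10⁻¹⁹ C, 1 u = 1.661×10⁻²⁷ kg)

v×B = (-2.46×10⁴, -1.27×10⁴, 1.70×10⁴) N/C.
F = q v×B = (−1.602×10⁻¹⁹ C)·(-2.46×10⁴, -1.27×10⁴, 1.70×10⁴) = (3.94×10⁻¹⁵, 2.03×10⁻¹⁵, -2.73×10⁻¹⁵) N.

F ≈ (3.94×10⁻¹⁵, 2.03×10⁻¹⁵, -2.73×10⁻¹⁵) N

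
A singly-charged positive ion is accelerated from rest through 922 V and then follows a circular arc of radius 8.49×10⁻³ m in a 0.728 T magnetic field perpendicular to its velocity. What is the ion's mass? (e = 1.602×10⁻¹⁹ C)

Combine |q|V = ½mv² and r = mv/(|q|B): eliminate v to get m = qB²r²/(2V).
m = (1.602×10⁻¹⁹)(0.728)²(8.49×10⁻³)²/(2·922) ≈ 3.32×10⁻²⁷ kg.

m ≈ 3.32×10⁻²⁷ kg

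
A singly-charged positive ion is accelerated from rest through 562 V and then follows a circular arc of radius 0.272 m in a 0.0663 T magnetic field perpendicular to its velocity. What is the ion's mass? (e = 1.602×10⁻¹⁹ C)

m ≈ 4.64×10⁻²⁶ kg

Combine |q|V = ½mv² and r = mv/(|q|B): eliminate v to get m = qB²r²/(2V).
m = (1.602×10⁻¹⁹)(0.0663)²(0.272)²/(2·562) ≈ 4.64×10⁻²⁶ kg.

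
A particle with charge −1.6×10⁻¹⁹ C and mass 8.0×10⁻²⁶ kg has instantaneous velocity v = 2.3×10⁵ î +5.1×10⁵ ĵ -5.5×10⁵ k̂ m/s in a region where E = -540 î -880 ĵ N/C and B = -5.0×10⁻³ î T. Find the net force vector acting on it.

v×B = (0, 2750, 2550) N/C.
E + v×B = (-540, 1870, 2550) N/C.
F = q(E + v×B) = (−1.6×10⁻¹⁹ C)·(-540, 1870, 2550) = (8.64×10⁻¹⁷, -2.99×10⁻¹⁶, -4.08×10⁻¹⁶) N.

F ≈ (8.64×10⁻¹⁷, -2.99×10⁻¹⁶, -4.08×10⁻¹⁶) N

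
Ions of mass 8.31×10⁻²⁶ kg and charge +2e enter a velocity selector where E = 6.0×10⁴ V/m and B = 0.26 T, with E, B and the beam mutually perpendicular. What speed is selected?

v = 2.3×10⁵ m/s

Zero net Lorentz force requires |qE| = |q v×B|, i.e. E = vB.
v = E/B = 6.0×10⁴/0.26 = 2.3×10⁵ m/s.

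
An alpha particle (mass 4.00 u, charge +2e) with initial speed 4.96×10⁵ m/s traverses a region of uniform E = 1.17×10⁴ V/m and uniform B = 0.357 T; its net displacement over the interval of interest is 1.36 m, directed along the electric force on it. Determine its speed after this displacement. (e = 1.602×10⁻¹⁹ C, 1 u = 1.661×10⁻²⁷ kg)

v_f ≈ 1.33×10⁶ m/s

B does no work; ΔKE = |q|E d.
½mv_f² = ½mv₀² + |q|Ed = ½(6.644×10⁻²⁷)(4.96×10⁵)² + (3.204×10⁻¹⁹)(1.17×10⁴)(1.36) ≈ 8.173×10⁻¹⁶ J + 5.098×10⁻¹⁵ J ≈ 5.915×10⁻¹⁵ J.
v_f = √(2·5.915×10⁻¹⁵/6.644×10⁻²⁷) ≈ 1.33×10⁶ m/s.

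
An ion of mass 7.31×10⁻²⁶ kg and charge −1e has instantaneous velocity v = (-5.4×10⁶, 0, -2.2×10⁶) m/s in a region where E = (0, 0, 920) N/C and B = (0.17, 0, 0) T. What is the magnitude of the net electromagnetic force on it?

v×B = (0, -3.74×10⁵, 0) N/C.
E + v×B = (0, -3.74×10⁵, 920) N/C.
F = q(E + v×B) = (−1.602×10⁻¹⁹ C)·(0, -3.74×10⁵, 920) = (0, 5.99×10⁻¹⁴, -1.47×10⁻¹⁶) N.
|F| = 5.99×10⁻¹⁴ N.

|F| ≈ 5.99×10⁻¹⁴ N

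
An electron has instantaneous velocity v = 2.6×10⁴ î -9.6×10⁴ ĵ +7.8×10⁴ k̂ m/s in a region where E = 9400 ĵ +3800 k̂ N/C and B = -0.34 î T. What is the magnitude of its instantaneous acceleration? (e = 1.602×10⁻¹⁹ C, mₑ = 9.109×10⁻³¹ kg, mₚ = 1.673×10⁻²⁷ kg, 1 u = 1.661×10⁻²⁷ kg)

|a| ≈ 5.90×10¹⁵ m/s²

v×B = (0, -2.65×10⁴, -3.26×10⁴) N/C.
E + v×B = (0, -1.71×10⁴, -2.88×10⁴) N/C.
F = q(E + v×B) = (−1.602×10⁻¹⁹ C)·(0, -1.71×10⁴, -2.88×10⁴) = (0, 2.74×10⁻¹⁵, 4.62×10⁻¹⁵) N.
|a| = |F|/m = 5.373×10⁻¹⁵/9.109×10⁻³¹ ≈ 5.90×10¹⁵ m/s².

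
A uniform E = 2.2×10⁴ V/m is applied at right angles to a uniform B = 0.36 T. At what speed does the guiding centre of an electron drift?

The E×B drift speed is v_d = E/B.
v_d = 2.2×10⁴/0.36 = 6.1×10⁴ m/s.

v_d ≈ 6.1×10⁴ m/s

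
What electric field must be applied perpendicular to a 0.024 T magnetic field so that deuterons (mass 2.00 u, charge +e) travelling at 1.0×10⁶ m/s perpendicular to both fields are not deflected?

For straight-line motion qE = qvB, so E = vB.
E = 1.0×10⁶ × 0.024 = 2.4×10⁴ V/m.

E = 2.4×10⁴ V/m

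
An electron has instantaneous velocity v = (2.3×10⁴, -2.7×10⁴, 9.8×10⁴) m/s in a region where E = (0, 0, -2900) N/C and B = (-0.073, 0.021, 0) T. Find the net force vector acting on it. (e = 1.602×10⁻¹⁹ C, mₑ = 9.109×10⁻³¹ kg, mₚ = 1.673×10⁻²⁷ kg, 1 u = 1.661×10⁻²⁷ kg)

v×B = (-2060, -7150, -1490) N/C.
E + v×B = (-2060, -7150, -4390) N/C.
F = q(E + v×B) = (−1.602×10⁻¹⁹ C)·(-2060, -7150, -4390) = (3.30×10⁻¹⁶, 1.15×10⁻¹⁵, 7.03×10⁻¹⁶) N.

F ≈ (3.30×10⁻¹⁶, 1.15×10⁻¹⁵, 7.03×10⁻¹⁶) N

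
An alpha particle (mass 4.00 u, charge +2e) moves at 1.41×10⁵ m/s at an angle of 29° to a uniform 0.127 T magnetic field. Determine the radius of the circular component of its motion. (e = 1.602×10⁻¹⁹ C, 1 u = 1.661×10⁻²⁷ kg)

v⊥ = v sinθ = 1.41×10⁵·sin29° ≈ 6.836×10⁴ m/s.
r = m v⊥/(|q|B) = (6.644×10⁻²⁷)(6.836×10⁴)/((3.204×10⁻¹⁹)(0.127)) ≈ 0.0112 m.

r ≈ 0.0112 m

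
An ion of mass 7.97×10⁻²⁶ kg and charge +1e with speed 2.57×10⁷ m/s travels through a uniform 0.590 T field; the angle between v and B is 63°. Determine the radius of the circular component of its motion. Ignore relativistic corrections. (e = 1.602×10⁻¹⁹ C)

v⊥ = v sinθ = 2.57×10⁷·sin63° ≈ 2.290×10⁷ m/s.
r = m v⊥/(|q|B) = (7.97×10⁻²⁶)(2.290×10⁷)/((1.602×10⁻¹⁹)(0.590)) ≈ 19.3 m.

r ≈ 19.3 m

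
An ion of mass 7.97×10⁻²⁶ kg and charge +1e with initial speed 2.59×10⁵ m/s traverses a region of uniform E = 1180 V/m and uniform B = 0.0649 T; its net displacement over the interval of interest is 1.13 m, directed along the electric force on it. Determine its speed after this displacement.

v_f ≈ 2.69×10⁵ m/s

B does no work; ΔKE = |q|E d.
½mv_f² = ½mv₀² + |q|Ed = ½(7.97×10⁻²⁶)(2.59×10⁵)² + (1.602×10⁻¹⁹)(1180)(1.13) ≈ 2.673×10⁻¹⁵ J + 2.136×10⁻¹⁶ J ≈ 2.887×10⁻¹⁵ J.
v_f = √(2·2.887×10⁻¹⁵/7.97×10⁻²⁶) ≈ 2.69×10⁵ m/s.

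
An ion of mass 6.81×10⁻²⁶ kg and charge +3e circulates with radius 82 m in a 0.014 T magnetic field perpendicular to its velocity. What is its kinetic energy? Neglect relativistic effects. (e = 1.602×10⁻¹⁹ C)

v = |q|Br/m, then KE = ½mv² = (qBr)²/(2m).
v = (4.806×10⁻¹⁹)(0.014)(82)/6.81×10⁻²⁶ ≈ 8.102×10⁶ m/s.
KE = ½(6.81×10⁻²⁶)(8.102×10⁶)² ≈ 2.2×10⁻¹² J.

KE ≈ 2.2×10⁻¹² J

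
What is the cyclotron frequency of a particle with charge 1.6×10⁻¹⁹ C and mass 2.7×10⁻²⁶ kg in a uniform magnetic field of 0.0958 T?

f = |q|B/(2πm).
f = (1.6×10⁻¹⁹)(0.0958)/(2π·2.7×10⁻²⁶) ≈ 9.04×10⁴ Hz.

f ≈ 9.04×10⁴ Hz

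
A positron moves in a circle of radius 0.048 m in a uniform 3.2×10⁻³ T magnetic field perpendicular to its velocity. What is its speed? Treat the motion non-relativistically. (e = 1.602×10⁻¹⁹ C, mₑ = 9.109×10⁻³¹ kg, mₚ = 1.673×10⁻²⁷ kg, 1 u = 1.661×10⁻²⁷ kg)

From |q|vB = mv²/r, v = |q|Br/m.
v = (1.602×10⁻¹⁹)(3.2×10⁻³)(0.048)/9.109×10⁻³¹ ≈ 2.7×10⁷ m/s.

v ≈ 2.7×10⁷ m/s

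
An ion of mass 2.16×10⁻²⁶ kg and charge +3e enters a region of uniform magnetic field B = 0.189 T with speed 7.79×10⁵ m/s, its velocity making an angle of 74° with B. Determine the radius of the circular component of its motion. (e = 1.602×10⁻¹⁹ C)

v⊥ = v sinθ = 7.79×10⁵·sin74° ≈ 7.488×10⁵ m/s.
r = m v⊥/(|q|B) = (2.16×10⁻²⁶)(7.488×10⁵)/((4.806×10⁻¹⁹)(0.189)) ≈ 0.178 m.

r ≈ 0.178 m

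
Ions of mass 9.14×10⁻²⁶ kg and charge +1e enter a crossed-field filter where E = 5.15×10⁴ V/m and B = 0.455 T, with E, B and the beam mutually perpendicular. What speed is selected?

For undeflected motion the electric and magnetic forces balance: qE = qvB.
v = E/B = 5.15×10⁴/0.455 = 1.13×10⁵ m/s.

v = 1.13×10⁵ m/s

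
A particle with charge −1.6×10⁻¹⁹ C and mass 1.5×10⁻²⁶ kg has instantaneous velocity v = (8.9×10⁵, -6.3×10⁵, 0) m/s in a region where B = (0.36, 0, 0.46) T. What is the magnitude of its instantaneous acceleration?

|a| ≈ 5.87×10¹² m/s²

v×B = (-2.90×10⁵, -4.09×10⁵, 2.27×10⁵) N/C.
F = q v×B = (−1.6×10⁻¹⁹ C)·(-2.90×10⁵, -4.09×10⁵, 2.27×10⁵) = (4.64×10⁻¹⁴, 6.55×10⁻¹⁴, -3.63×10⁻¹⁴) N.
|a| = |F|/m = 8.808×10⁻¹⁴/1.5×10⁻²⁶ ≈ 5.87×10¹² m/s².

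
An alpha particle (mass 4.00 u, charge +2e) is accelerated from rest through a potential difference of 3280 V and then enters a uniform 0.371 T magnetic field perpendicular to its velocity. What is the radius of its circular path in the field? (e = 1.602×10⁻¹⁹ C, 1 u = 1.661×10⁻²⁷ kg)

Acceleration: |q|V = ½mv² ⇒ v = √(2|q|V/m) = √(2·3.204×10⁻¹⁹·3280/6.644×10⁻²⁷) ≈ 5.624×10⁵ m/s.
In the field: r = mv/(|q|B) = (6.644×10⁻²⁷)(5.624×10⁵)/((3.204×10⁻¹⁹)(0.371)) ≈ 0.0314 m.

r ≈ 0.0314 m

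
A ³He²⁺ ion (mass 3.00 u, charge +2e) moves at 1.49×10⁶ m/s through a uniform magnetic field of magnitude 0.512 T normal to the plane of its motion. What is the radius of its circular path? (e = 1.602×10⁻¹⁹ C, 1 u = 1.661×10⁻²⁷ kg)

r ≈ 0.0453 m

The magnetic force provides the centripetal force: |q|vB = mv²/r.
r = mv/(|q|B) = (4.983×10⁻²⁷)(1.49×10⁶)/((3.204×10⁻¹⁹)(0.512)) ≈ 0.0453 m.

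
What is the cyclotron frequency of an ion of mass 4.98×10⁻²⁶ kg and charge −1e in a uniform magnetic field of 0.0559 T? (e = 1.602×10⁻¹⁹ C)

f ≈ 2.86×10⁴ Hz

f = |q|B/(2πm).
f = (1.602×10⁻¹⁹)(0.0559)/(2π·4.98×10⁻²⁶) ≈ 2.86×10⁴ Hz.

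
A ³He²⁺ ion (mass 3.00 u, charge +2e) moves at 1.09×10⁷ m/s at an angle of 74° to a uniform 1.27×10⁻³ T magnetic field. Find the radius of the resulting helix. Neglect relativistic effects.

v⊥ = v sinθ = 1.09×10⁷·sin74° ≈ 1.048×10⁷ m/s.
r = m v⊥/(|q|B) = (4.983×10⁻²⁷)(1.048×10⁷)/((3.204×10⁻¹⁹)(1.27×10⁻³)) ≈ 128 m.

r ≈ 128 m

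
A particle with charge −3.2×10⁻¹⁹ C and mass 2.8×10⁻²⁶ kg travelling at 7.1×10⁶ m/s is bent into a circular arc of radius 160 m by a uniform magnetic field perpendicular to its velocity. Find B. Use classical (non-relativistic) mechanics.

From |q|vB = mv²/r, B = mv/(|q|r).
B = (2.8×10⁻²⁶)(7.1×10⁶)/((3.2×10⁻¹⁹)(160)) ≈ 3.9×10⁻³ T.

B ≈ 3.9×10⁻³ T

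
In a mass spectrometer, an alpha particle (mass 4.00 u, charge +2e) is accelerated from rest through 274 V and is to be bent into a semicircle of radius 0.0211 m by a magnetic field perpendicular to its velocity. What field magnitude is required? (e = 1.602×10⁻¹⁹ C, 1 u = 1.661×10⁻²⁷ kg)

B ≈ 0.160 T

v = √(2|q|V/m) = √(2·3.204×10⁻¹⁹·274/6.644×10⁻²⁷) ≈ 1.626×10⁵ m/s.
B = mv/(|q|r) = (6.644×10⁻²⁷)(1.626×10⁵)/((3.204×10⁻¹⁹)(0.0211)) ≈ 0.160 T.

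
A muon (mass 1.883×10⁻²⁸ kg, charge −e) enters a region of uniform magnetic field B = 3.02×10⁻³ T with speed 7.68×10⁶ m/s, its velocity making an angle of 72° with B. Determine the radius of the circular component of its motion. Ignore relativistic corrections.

r ≈ 2.84 m

v⊥ = v sinθ = 7.68×10⁶·sin72° ≈ 7.304×10⁶ m/s.
r = m v⊥/(|q|B) = (1.883×10⁻²⁸)(7.304×10⁶)/((1.602×10⁻¹⁹)(3.02×10⁻³)) ≈ 2.84 m.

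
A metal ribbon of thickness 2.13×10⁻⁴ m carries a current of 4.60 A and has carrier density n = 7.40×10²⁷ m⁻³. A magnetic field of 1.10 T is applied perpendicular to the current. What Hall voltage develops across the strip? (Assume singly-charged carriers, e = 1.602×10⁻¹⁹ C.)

V_H = IB/(n e t).
V_H = (4.60)(1.10)/((7.40×10²⁷)(1.602×10⁻¹⁹)(2.13×10⁻⁴)) ≈ 2.00×10⁻⁵ V.

V_H ≈ 2.00×10⁻⁵ V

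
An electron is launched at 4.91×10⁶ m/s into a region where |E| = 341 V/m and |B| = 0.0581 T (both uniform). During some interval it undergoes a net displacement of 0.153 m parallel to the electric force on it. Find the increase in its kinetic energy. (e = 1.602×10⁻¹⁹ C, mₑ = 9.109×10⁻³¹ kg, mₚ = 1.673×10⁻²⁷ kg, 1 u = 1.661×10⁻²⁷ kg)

ΔKE ≈ 8.36×10⁻¹⁸ J

The magnetic force is always ⟂ v and does no work; only the electric force changes KE.
ΔKE = F_E · d = |q|E d = (1.602×10⁻¹⁹)(341)(0.153) ≈ 8.36×10⁻¹⁸ J.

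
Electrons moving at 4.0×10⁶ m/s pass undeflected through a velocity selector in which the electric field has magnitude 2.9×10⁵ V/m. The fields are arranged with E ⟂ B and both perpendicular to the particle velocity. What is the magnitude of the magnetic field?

B = 0.072 T

Balance of forces in the selector: qE = qvB ⇒ B = E/v.
B = 2.9×10⁵/4.0×10⁶ = 0.072 T.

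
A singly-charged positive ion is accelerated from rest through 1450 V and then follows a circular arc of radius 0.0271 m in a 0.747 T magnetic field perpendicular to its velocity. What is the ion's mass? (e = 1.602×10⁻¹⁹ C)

m ≈ 2.26×10⁻²⁶ kg

Combine |q|V = ½mv² and r = mv/(|q|B): eliminate v to get m = qB²r²/(2V).
m = (1.602×10⁻¹⁹)(0.747)²(0.0271)²/(2·1450) ≈ 2.26×10⁻²⁶ kg.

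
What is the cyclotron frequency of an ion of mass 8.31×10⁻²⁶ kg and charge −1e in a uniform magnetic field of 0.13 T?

f = |q|B/(2πm).
f = (1.602×10⁻¹⁹)(0.13)/(2π·8.31×10⁻²⁶) ≈ 4.0×10⁴ Hz.

f ≈ 4.0×10⁴ Hz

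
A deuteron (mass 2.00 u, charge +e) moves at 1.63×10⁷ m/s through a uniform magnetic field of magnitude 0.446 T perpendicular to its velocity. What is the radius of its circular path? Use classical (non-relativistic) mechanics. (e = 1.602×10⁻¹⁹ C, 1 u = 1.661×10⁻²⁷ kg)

r ≈ 0.758 m

The magnetic force provides the centripetal force: |q|vB = mv²/r.
r = mv/(|q|B) = (3.322×10⁻²⁷)(1.63×10⁷)/((1.602×10⁻¹⁹)(0.446)) ≈ 0.758 m.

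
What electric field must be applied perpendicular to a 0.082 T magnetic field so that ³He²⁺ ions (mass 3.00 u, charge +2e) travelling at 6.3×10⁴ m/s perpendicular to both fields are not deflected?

For straight-line motion qE = qvB, so E = vB.
E = 6.3×10⁴ × 0.082 = 5200 V/m.

E = 5200 V/m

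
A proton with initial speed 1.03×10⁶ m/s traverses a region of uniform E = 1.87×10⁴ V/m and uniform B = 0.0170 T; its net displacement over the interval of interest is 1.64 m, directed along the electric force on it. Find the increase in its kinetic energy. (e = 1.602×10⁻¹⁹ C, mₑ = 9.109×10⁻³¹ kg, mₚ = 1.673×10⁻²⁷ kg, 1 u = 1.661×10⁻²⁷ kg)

The magnetic force is always ⟂ v and does no work; only the electric force changes KE.
ΔKE = F_E · d = |q|E d = (1.602×10⁻¹⁹)(1.87×10⁴)(1.64) ≈ 4.91×10⁻¹⁵ J.

ΔKE ≈ 4.91×10⁻¹⁵ J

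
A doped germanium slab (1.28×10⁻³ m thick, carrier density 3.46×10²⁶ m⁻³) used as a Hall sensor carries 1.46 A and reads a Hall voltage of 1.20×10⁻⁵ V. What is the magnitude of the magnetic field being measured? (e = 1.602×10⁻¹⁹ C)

From V_H = IB/(n e t), B = V_H n e t / I.
B = (1.20×10⁻⁵)(3.46×10²⁶)(1.602×10⁻¹⁹)(1.28×10⁻³)/1.46 ≈ 0.583 T.

B ≈ 0.583 T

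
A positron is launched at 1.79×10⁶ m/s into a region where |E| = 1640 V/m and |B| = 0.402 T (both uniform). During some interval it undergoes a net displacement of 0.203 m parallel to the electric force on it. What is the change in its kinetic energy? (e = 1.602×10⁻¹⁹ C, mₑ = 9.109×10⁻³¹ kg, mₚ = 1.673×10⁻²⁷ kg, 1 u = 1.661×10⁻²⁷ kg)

ΔKE ≈ 5.33×10⁻¹⁷ J

The magnetic force is always ⟂ v and does no work; only the electric force changes KE.
ΔKE = F_E · d = |q|E d = (1.602×10⁻¹⁹)(1640)(0.203) ≈ 5.33×10⁻¹⁷ J.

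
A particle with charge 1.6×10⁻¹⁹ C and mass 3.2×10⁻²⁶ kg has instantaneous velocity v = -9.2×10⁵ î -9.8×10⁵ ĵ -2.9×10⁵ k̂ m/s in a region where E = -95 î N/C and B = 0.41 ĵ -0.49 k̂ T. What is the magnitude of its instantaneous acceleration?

v×B = (5.99×10⁵, -4.51×10⁵, -3.77×10⁵) N/C.
E + v×B = (5.99×10⁵, -4.51×10⁵, -3.77×10⁵) N/C.
F = q(E + v×B) = (1.6×10⁻¹⁹ C)·(5.99×10⁵, -4.51×10⁵, -3.77×10⁵) = (9.58×10⁻¹⁴, -7.21×10⁻¹⁴, -6.04×10⁻¹⁴) N.
|a| = |F|/m = 1.343×10⁻¹³/3.2×10⁻²⁶ ≈ 4.20×10¹² m/s².

|a| ≈ 4.20×10¹² m/s²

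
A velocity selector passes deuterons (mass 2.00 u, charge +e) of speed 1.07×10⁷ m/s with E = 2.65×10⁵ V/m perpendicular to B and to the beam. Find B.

Balance of forces in the selector: qE = qvB ⇒ B = E/v.
B = 2.65×10⁵/1.07×10⁷ = 0.0248 T.

B = 0.0248 T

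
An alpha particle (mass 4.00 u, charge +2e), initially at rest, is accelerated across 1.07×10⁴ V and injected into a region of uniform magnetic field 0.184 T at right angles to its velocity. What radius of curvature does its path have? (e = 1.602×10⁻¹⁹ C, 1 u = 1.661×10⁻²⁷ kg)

Acceleration: |q|V = ½mv² ⇒ v = √(2|q|V/m) = √(2·3.204×10⁻¹⁹·1.07×10⁴/6.644×10⁻²⁷) ≈ 1.016×10⁶ m/s.
In the field: r = mv/(|q|B) = (6.644×10⁻²⁷)(1.016×10⁶)/((3.204×10⁻¹⁹)(0.184)) ≈ 0.114 m.

r ≈ 0.114 m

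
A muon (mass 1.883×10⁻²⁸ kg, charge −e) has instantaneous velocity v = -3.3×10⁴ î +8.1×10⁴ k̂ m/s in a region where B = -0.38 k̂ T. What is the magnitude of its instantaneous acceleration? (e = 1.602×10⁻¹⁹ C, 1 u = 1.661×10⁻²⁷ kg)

|a| ≈ 1.07×10¹³ m/s²

v×B = (0, -1.25×10⁴, 0) N/C.
F = q v×B = (−1.602×10⁻¹⁹ C)·(0, -1.25×10⁴, 0) = (0, 2.01×10⁻¹⁵, 0) N.
|a| = |F|/m = 2.009×10⁻¹⁵/1.883×10⁻²⁸ ≈ 1.07×10¹³ m/s².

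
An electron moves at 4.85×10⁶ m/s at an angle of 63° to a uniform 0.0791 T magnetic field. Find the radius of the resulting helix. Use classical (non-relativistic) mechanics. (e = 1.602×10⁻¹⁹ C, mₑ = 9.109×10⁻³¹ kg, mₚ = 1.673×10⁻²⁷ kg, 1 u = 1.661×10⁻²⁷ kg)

v⊥ = v sinθ = 4.85×10⁶·sin63° ≈ 4.321×10⁶ m/s.
r = m v⊥/(|q|B) = (9.109×10⁻³¹)(4.321×10⁶)/((1.602×10⁻¹⁹)(0.0791)) ≈ 3.11×10⁻⁴ m.

r ≈ 3.11×10⁻⁴ m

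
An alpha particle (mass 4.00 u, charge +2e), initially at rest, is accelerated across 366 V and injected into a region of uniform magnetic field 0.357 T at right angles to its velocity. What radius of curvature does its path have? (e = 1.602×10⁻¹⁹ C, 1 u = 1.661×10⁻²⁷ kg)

Acceleration: |q|V = ½mv² ⇒ v = √(2|q|V/m) = √(2·3.204×10⁻¹⁹·366/6.644×10⁻²⁷) ≈ 1.879×10⁵ m/s.
In the field: r = mv/(|q|B) = (6.644×10⁻²⁷)(1.879×10⁵)/((3.204×10⁻¹⁹)(0.357)) ≈ 0.0109 m.

r ≈ 0.0109 m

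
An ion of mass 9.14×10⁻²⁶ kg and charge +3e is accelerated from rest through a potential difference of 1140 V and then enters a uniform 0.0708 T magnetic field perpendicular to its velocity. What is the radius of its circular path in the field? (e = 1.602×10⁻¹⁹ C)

Acceleration: |q|V = ½mv² ⇒ v = √(2|q|V/m) = √(2·4.806×10⁻¹⁹·1140/9.14×10⁻²⁶) ≈ 1.095×10⁵ m/s.
In the field: r = mv/(|q|B) = (9.14×10⁻²⁶)(1.095×10⁵)/((4.806×10⁻¹⁹)(0.0708)) ≈ 0.294 m.

r ≈ 0.294 m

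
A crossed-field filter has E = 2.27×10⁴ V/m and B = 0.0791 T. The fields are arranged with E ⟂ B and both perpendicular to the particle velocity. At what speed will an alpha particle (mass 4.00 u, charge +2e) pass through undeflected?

v = 2.87×10⁵ m/s

Zero net Lorentz force requires |qE| = |q v×B|, i.e. E = vB.
v = E/B = 2.27×10⁴/0.0791 = 2.87×10⁵ m/s.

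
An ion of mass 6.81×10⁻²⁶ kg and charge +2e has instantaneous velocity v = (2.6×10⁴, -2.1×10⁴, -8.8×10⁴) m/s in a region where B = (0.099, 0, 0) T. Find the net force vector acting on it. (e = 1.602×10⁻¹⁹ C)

v×B = (0, -8710, 2080) N/C.
F = q v×B = (3.204×10⁻¹⁹ C)·(0, -8710, 2080) = (0, -2.79×10⁻¹⁵, 6.66×10⁻¹⁶) N.

F ≈ (0, -2.79×10⁻¹⁵, 6.66×10⁻¹⁶) N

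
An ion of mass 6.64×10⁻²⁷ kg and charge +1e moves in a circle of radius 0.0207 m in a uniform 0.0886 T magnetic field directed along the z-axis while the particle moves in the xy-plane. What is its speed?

From |q|vB = mv²/r, v = |q|Br/m.
v = (1.602×10⁻¹⁹)(0.0886)(0.0207)/6.64×10⁻²⁷ ≈ 4.42×10⁴ m/s.

v ≈ 4.42×10⁴ m/s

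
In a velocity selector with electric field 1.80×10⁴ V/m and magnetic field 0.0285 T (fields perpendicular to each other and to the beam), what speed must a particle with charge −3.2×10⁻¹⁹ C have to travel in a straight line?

v = 6.32×10⁵ m/s

Zero net Lorentz force requires |qE| = |q v×B|, i.e. E = vB.
v = E/B = 1.80×10⁴/0.0285 = 6.32×10⁵ m/s.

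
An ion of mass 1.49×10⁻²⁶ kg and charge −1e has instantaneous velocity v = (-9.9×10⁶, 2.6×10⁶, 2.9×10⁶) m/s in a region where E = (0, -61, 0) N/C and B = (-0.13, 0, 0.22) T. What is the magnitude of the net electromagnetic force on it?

|F| ≈ 3.08×10⁻¹³ N

v×B = (5.72×10⁵, 1.80×10⁶, 3.38×10⁵) N/C.
E + v×B = (5.72×10⁵, 1.80×10⁶, 3.38×10⁵) N/C.
F = q(E + v×B) = (−1.602×10⁻¹⁹ C)·(5.72×10⁵, 1.80×10⁶, 3.38×10⁵) = (-9.16×10⁻¹⁴, -2.89×10⁻¹³, -5.41×10⁻¹⁴) N.
|F| = 3.08×10⁻¹³ N.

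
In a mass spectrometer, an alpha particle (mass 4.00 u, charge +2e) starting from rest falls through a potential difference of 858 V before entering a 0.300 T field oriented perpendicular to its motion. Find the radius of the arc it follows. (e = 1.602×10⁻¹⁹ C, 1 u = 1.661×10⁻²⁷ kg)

Acceleration: |q|V = ½mv² ⇒ v = √(2|q|V/m) = √(2·3.204×10⁻¹⁹·858/6.644×10⁻²⁷) ≈ 2.877×10⁵ m/s.
In the field: r = mv/(|q|B) = (6.644×10⁻²⁷)(2.877×10⁵)/((3.204×10⁻¹⁹)(0.300)) ≈ 0.0199 m.

r ≈ 0.0199 m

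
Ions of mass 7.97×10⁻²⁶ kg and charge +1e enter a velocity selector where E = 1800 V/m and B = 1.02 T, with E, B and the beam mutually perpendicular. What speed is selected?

Zero net Lorentz force requires |qE| = |q v×B|, i.e. E = vB.
v = E/B = 1800/1.02 = 1760 m/s.
The result is independent of the particle's charge and mass.

v = 1760 m/s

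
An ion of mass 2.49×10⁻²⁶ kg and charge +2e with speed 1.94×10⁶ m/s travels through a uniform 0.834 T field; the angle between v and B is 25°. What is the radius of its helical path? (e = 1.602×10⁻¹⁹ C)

v⊥ = v sinθ = 1.94×10⁶·sin25° ≈ 8.199×10⁵ m/s.
r = m v⊥/(|q|B) = (2.49×10⁻²⁶)(8.199×10⁵)/((3.204×10⁻¹⁹)(0.834)) ≈ 0.0764 m.

r ≈ 0.0764 m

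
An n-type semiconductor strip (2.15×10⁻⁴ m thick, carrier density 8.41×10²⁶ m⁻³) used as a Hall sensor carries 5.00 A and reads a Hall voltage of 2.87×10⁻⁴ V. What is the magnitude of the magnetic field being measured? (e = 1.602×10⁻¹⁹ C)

From V_H = IB/(n e t), B = V_H n e t / I.
B = (2.87×10⁻⁴)(8.41×10²⁶)(1.602×10⁻¹⁹)(2.15×10⁻⁴)/5.00 ≈ 1.66 T.

B ≈ 1.66 T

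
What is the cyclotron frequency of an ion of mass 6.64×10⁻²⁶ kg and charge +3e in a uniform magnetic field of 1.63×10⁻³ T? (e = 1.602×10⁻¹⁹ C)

f = |q|B/(2πm).
f = (4.806×10⁻¹⁹)(1.63×10⁻³)/(2π·6.64×10⁻²⁶) ≈ 1880 Hz.

f ≈ 1880 Hz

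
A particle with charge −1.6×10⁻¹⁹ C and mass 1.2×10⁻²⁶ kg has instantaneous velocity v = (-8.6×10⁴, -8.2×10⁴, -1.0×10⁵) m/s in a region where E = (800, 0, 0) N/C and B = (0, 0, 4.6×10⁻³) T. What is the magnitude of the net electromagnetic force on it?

v×B = (-377, 396, 0) N/C.
E + v×B = (423, 396, 0) N/C.
F = q(E + v×B) = (−1.6×10⁻¹⁹ C)·(423, 396, 0) = (-6.76×10⁻¹⁷, -6.33×10⁻¹⁷, 0) N.
|F| = 9.26×10⁻¹⁷ N.

|F| ≈ 9.26×10⁻¹⁷ N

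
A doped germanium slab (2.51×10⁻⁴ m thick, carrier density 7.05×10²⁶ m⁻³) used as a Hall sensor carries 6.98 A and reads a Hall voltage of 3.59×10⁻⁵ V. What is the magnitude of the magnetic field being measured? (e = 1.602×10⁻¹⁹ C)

B ≈ 0.146 T

From V_H = IB/(n e t), B = V_H n e t / I.
B = (3.59×10⁻⁵)(7.05×10²⁶)(1.602×10⁻¹⁹)(2.51×10⁻⁴)/6.98 ≈ 0.146 T.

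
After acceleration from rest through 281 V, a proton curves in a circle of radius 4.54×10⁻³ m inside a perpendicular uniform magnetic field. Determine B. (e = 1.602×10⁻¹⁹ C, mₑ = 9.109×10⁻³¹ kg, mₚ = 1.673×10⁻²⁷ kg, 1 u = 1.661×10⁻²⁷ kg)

B ≈ 0.534 T

v = √(2|q|V/m) = √(2·1.602×10⁻¹⁹·281/1.673×10⁻²⁷) ≈ 2.320×10⁵ m/s.
B = mv/(|q|r) = (1.673×10⁻²⁷)(2.320×10⁵)/((1.602×10⁻¹⁹)(4.54×10⁻³)) ≈ 0.534 T.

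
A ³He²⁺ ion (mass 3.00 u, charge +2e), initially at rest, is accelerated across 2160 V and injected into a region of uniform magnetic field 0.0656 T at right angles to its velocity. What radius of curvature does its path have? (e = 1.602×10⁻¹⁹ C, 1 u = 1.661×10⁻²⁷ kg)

r ≈ 0.125 m

Acceleration: |q|V = ½mv² ⇒ v = √(2|q|V/m) = √(2·3.204×10⁻¹⁹·2160/4.983×10⁻²⁷) ≈ 5.270×10⁵ m/s.
In the field: r = mv/(|q|B) = (4.983×10⁻²⁷)(5.270×10⁵)/((3.204×10⁻¹⁹)(0.0656)) ≈ 0.125 m.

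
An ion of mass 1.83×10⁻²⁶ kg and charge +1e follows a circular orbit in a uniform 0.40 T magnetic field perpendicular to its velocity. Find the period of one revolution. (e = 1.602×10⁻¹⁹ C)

The cyclotron period depends only on m, q, B: T = 2πm/(|q|B).
T = 2π(1.83×10⁻²⁶)/((1.602×10⁻¹⁹)(0.40)) ≈ 1.8×10⁻⁶ s.

T ≈ 1.8×10⁻⁶ s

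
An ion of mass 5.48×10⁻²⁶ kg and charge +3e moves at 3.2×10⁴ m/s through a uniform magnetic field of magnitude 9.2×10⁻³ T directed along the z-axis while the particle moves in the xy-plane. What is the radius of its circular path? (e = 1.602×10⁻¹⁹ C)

The magnetic force provides the centripetal force: |q|vB = mv²/r.
r = mv/(|q|B) = (5.48×10⁻²⁶)(3.2×10⁴)/((4.806×10⁻¹⁹)(9.2×10⁻³)) ≈ 0.40 m.

r ≈ 0.40 m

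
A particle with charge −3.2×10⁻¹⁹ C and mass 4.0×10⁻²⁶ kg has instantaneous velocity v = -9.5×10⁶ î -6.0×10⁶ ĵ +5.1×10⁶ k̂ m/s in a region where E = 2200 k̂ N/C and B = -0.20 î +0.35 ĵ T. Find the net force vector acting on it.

v×B = (-1.78×10⁶, -1.02×10⁶, -4.52×10⁶) N/C.
E + v×B = (-1.78×10⁶, -1.02×10⁶, -4.52×10⁶) N/C.
F = q(E + v×B) = (−3.2×10⁻¹⁹ C)·(-1.78×10⁶, -1.02×10⁶, -4.52×10⁶) = (5.71×10⁻¹³, 3.26×10⁻¹³, 1.45×10⁻¹²) N.

F ≈ (5.71×10⁻¹³, 3.26×10⁻¹³, 1.45×10⁻¹²) N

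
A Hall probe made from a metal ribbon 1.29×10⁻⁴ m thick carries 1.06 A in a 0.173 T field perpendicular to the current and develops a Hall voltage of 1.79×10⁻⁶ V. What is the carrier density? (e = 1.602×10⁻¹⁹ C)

n ≈ 4.96×10²⁷ m⁻³

From V_H = IB/(n e t), n = IB/(V_H e t).
n = (1.06)(0.173)/((1.79×10⁻⁶)(1.602×10⁻¹⁹)(1.29×10⁻⁴)) ≈ 4.96×10²⁷ m⁻³.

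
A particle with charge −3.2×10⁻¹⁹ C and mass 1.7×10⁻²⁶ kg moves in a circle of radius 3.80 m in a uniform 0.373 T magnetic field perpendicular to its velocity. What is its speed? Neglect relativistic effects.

v ≈ 2.67×10⁷ m/s

From |q|vB = mv²/r, v = |q|Br/m.
v = (3.2×10⁻¹⁹)(0.373)(3.80)/1.7×10⁻²⁶ ≈ 2.67×10⁷ m/s.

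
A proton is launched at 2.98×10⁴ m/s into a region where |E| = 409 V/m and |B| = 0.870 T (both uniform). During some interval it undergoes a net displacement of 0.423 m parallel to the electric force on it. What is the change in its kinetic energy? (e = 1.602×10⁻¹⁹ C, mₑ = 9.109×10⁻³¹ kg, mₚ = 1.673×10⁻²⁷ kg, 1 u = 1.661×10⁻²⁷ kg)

The magnetic force is always ⟂ v and does no work; only the electric force changes KE.
ΔKE = F_E · d = |q|E d = (1.602×10⁻¹⁹)(409)(0.423) ≈ 2.77×10⁻¹⁷ J.

ΔKE ≈ 2.77×10⁻¹⁷ J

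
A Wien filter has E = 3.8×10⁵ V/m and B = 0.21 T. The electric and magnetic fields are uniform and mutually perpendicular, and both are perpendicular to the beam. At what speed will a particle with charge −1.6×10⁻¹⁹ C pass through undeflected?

Zero net Lorentz force requires |qE| = |q v×B|, i.e. E = vB.
v = E/B = 3.8×10⁵/0.21 = 1.8×10⁶ m/s.

v = 1.8×10⁶ m/s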